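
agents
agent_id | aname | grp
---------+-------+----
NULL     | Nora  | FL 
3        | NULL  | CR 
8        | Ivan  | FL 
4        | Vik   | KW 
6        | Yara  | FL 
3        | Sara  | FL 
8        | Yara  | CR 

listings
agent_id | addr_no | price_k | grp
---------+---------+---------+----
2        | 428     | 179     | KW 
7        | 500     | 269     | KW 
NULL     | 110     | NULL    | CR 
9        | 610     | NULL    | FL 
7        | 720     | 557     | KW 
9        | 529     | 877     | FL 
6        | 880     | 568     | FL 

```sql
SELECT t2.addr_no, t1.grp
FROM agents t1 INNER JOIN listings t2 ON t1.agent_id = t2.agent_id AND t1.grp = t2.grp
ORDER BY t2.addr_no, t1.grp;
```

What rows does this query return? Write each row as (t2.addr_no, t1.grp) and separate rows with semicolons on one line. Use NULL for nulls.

(880, FL)

INNER JOIN keeps only pairs where the ON condition holds.
Matching on t1.agent_id = t2.agent_id AND t1.grp = t2.grp. A NULL in a compared column never satisfies the condition.
- t1 (agent_id=NULL, grp=FL) has no partner → excluded.
- t1 (agent_id=3, grp=CR) has no partner → excluded.
- t1 (agent_id=8, grp=FL) has no partner → excluded.
- t1 (agent_id=4, grp=KW) has no partner → excluded.
- t1 (agent_id=6, grp=FL) pairs with 1 row(s) of t2.
- t1 (agent_id=3, grp=FL) has no partner → excluded.
- t1 (agent_id=8, grp=CR) has no partner → excluded.
After projecting and ordering:
t2.addr_no | t1.grp
880 | FL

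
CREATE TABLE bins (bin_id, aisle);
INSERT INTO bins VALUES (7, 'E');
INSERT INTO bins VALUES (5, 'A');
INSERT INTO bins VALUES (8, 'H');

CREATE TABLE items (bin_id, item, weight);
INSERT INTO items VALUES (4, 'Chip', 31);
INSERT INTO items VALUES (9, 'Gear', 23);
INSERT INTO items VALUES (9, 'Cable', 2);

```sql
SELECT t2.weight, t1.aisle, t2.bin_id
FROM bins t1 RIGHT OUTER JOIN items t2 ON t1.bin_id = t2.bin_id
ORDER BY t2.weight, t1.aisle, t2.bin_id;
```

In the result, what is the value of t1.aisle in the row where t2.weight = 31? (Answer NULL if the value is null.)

NULL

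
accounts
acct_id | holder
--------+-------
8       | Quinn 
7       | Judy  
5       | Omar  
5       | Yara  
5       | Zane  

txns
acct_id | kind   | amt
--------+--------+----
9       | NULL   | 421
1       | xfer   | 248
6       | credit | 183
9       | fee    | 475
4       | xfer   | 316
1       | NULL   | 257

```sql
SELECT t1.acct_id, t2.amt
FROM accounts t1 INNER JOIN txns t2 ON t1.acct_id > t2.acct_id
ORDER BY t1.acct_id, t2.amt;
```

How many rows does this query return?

17

INNER JOIN keeps only pairs where the ON condition holds.
Matching on t1.acct_id > t2.acct_id.
- t1 row (acct_id=8): matches 4 t2 row(s) → 4 output row(s).
- t1 row (acct_id=7): matches 4 t2 row(s) → 4 output row(s).
- t1 row (acct_id=5): matches 3 t2 row(s) → 3 output row(s).
- t1 row (acct_id=5): matches 3 t2 row(s) → 3 output row(s).
- t1 row (acct_id=5): matches 3 t2 row(s) → 3 output row(s).
Total: 17 rows.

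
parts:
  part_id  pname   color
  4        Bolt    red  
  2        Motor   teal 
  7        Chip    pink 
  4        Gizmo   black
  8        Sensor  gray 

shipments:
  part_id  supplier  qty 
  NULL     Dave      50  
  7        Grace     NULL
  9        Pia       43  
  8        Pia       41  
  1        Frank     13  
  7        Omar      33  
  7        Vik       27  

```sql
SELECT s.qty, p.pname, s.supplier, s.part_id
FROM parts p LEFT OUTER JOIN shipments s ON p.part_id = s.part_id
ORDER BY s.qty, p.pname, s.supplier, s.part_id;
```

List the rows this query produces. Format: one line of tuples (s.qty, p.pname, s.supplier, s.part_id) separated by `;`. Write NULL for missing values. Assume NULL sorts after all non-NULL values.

(27, Chip, Vik, 7); (33, Chip, Omar, 7); (41, Sensor, Pia, 8); (NULL, Bolt, NULL, NULL); (NULL, Chip, Grace, 7); (NULL, Gizmo, NULL, NULL); (NULL, Motor, NULL, NULL)

LEFT JOIN keeps every row from `parts`; unmatched rows get NULL for `shipments`'s columns.
Matching on p.part_id = s.part_id. A NULL in a compared column never satisfies the condition.
Matched pairs: 4; unmatched p rows kept: 3.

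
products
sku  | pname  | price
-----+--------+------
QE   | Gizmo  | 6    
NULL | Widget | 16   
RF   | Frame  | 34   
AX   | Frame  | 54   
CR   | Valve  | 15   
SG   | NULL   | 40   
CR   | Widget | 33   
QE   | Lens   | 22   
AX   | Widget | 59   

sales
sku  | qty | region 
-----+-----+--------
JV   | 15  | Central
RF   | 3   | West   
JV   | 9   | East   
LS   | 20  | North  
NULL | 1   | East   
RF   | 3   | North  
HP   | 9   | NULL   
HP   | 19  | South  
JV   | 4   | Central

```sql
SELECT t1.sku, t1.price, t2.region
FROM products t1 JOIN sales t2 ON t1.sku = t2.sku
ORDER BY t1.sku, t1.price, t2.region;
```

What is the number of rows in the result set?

2

INNER JOIN keeps only pairs where the ON condition holds.
Matching on t1.sku = t2.sku. A NULL in a compared column never satisfies the condition.
Matched pairs: 2.
Total: 2 rows.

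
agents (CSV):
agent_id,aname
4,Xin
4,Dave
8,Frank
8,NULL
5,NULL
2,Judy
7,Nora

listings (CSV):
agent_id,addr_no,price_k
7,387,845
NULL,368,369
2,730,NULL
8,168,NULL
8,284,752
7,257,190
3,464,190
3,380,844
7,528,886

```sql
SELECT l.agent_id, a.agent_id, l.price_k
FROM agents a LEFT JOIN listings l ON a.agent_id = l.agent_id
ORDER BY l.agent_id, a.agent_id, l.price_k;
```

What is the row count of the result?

LEFT JOIN keeps every row from `agents`; unmatched rows get NULL for `listings`'s columns.
Matching on a.agent_id = l.agent_id. A NULL in a compared column never satisfies the condition.
Matched pairs: 8; unmatched a rows kept: 3.
Total: 8 matched + 3 padded = 11 rows.

11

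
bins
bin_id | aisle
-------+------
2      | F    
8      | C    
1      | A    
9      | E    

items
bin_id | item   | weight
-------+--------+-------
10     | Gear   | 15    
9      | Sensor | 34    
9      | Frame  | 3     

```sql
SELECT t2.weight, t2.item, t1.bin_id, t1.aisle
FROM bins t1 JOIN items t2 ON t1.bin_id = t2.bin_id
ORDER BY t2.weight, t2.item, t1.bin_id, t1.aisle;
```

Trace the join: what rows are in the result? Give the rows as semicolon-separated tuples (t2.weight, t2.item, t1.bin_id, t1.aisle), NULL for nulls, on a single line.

(3, Frame, 9, E); (34, Sensor, 9, E)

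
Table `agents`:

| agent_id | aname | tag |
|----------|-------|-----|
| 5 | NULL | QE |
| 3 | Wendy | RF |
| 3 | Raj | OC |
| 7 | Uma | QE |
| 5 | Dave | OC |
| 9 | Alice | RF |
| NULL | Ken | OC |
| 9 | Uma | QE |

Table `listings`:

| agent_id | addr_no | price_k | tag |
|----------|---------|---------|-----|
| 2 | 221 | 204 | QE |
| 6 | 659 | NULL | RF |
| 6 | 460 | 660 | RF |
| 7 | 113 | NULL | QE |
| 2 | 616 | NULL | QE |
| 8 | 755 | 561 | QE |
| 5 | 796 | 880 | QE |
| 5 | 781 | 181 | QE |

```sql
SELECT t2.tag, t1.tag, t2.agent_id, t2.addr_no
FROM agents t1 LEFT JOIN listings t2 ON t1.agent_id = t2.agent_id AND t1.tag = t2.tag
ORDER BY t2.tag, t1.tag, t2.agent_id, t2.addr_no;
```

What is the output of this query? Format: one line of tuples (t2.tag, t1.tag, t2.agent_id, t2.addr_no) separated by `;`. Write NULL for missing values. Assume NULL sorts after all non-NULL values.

LEFT JOIN keeps every row from `agents`; unmatched rows get NULL for `listings`'s columns.
Matching on t1.agent_id = t2.agent_id AND t1.tag = t2.tag. A NULL in a compared column never satisfies the condition.
Matched pairs: 3; unmatched t1 rows kept: 6.

(QE, QE, 5, 781); (QE, QE, 5, 796); (QE, QE, 7, 113); (NULL, OC, NULL, NULL); (NULL, OC, NULL, NULL); (NULL, OC, NULL, NULL); (NULL, QE, NULL, NULL); (NULL, RF, NULL, NULL); (NULL, RF, NULL, NULL)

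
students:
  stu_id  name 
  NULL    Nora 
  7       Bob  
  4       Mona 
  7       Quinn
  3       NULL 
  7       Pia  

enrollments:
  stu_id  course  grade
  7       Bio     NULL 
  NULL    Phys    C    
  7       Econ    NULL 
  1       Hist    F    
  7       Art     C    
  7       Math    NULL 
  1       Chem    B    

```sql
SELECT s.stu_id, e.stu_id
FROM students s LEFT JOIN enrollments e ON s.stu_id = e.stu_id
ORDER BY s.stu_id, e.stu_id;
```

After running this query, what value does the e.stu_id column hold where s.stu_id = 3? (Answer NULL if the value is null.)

LEFT JOIN keeps every row from `students`; unmatched rows get NULL for `enrollments`'s columns.
Matching on s.stu_id = e.stu_id. A NULL in a compared column never satisfies the condition.
Matched pairs: 12; unmatched s rows kept: 3.

NULL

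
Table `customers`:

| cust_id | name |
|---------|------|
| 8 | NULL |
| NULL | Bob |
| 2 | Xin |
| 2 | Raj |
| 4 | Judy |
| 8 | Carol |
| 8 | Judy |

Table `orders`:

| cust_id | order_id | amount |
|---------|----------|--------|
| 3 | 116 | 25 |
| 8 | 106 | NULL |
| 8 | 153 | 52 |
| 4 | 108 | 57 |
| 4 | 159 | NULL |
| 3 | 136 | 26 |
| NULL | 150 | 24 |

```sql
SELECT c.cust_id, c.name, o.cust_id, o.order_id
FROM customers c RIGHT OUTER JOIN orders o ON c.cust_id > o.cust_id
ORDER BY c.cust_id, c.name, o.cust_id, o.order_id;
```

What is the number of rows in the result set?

RIGHT JOIN keeps every row from `orders`; unmatched rows get NULL for `customers`'s columns.
Matching on c.cust_id > o.cust_id. A NULL in a compared column never satisfies the condition.
- cust_id=8: 4 matching o row(s), so 4 row(s) emitted.
- cust_id=NULL: no matching o row.
- cust_id=2: no matching o row.
- cust_id=2: no matching o row.
- cust_id=4: 2 matching o row(s), so 2 row(s) emitted.
- cust_id=8: 4 matching o row(s), so 4 row(s) emitted.
- cust_id=8: 4 matching o row(s), so 4 row(s) emitted.
- plus 3 unmatched o row(s), each kept with NULL c columns.
Total: 14 matched + 3 padded = 17 rows.

17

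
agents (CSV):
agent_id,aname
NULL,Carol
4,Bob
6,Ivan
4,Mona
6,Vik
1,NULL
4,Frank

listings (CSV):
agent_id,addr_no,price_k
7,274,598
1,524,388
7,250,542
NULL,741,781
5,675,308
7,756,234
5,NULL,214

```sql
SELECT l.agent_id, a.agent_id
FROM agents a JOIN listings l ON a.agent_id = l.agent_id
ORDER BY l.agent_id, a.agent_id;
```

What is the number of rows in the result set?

1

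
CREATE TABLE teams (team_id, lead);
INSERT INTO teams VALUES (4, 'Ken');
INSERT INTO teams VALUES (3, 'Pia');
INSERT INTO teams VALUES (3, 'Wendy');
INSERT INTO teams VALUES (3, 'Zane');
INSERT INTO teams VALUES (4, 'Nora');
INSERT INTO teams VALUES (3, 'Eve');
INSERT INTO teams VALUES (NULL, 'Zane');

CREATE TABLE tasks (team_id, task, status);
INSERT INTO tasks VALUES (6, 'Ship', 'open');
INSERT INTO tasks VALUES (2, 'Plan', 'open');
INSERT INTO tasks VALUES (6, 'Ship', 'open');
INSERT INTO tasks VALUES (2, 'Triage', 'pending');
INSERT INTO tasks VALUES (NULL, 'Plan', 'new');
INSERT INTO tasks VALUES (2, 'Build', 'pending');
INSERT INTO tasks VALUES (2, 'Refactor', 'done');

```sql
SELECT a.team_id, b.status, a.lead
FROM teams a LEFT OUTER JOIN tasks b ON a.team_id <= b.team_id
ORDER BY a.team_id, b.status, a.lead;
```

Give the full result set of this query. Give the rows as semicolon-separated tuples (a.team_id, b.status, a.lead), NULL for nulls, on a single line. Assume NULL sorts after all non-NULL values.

LEFT JOIN keeps every row from `teams`; unmatched rows get NULL for `tasks`'s columns.
Matching on a.team_id <= b.team_id. A NULL in a compared column never satisfies the condition.
Matched pairs: 12; unmatched a rows kept: 1.

(3, open, Eve); (3, open, Eve); (3, open, Pia); (3, open, Pia); (3, open, Wendy); (3, open, Wendy); (3, open, Zane); (3, open, Zane); (4, open, Ken); (4, open, Ken); (4, open, Nora); (4, open, Nora); (NULL, NULL, Zane)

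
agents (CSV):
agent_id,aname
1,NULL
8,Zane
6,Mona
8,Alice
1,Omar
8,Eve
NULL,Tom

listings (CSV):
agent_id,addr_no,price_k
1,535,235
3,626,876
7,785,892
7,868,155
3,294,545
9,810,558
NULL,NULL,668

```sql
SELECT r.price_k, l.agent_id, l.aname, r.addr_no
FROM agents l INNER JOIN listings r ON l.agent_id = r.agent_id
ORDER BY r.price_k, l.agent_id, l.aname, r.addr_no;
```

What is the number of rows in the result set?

2

INNER JOIN keeps only pairs where the ON condition holds.
Matching on l.agent_id = r.agent_id. A NULL in a compared column never satisfies the condition.
Matched pairs: 2.
Total: 2 rows.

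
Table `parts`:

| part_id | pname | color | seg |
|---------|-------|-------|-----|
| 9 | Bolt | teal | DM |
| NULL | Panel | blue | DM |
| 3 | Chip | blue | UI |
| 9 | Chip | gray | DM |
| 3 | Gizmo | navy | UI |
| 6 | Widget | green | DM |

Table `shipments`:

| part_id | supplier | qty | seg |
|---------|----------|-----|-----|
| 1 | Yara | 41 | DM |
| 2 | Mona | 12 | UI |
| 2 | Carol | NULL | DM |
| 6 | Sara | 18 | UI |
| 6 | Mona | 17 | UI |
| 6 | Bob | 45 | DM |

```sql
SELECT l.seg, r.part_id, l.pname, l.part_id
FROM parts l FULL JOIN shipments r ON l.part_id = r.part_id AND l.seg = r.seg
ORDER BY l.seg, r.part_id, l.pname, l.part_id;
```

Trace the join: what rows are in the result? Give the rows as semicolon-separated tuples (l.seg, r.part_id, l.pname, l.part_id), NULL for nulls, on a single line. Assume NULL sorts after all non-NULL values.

(DM, 6, Widget, 6); (DM, NULL, Bolt, 9); (DM, NULL, Chip, 9); (DM, NULL, Panel, NULL); (UI, NULL, Chip, 3); (UI, NULL, Gizmo, 3); (NULL, 1, NULL, NULL); (NULL, 2, NULL, NULL); (NULL, 2, NULL, NULL); (NULL, 6, NULL, NULL); (NULL, 6, NULL, NULL)

FULL OUTER JOIN keeps every row from both sides; unmatched rows get NULL for the other side's columns.
Matching on l.part_id = r.part_id AND l.seg = r.seg. A NULL in a compared column never satisfies the condition.
- part_id=9, seg=DM: no r row matches, row kept with r columns NULL.
- part_id=NULL, seg=DM: no r row matches, row kept with r columns NULL.
- part_id=3, seg=UI: no r row matches, row kept with r columns NULL.
- part_id=9, seg=DM: no r row matches, row kept with r columns NULL.
- part_id=3, seg=UI: no r row matches, row kept with r columns NULL.
- part_id=6, seg=DM: 1 matching r row(s), so 1 row(s) emitted.
- 5 r row(s) had no l match → kept, l columns NULL.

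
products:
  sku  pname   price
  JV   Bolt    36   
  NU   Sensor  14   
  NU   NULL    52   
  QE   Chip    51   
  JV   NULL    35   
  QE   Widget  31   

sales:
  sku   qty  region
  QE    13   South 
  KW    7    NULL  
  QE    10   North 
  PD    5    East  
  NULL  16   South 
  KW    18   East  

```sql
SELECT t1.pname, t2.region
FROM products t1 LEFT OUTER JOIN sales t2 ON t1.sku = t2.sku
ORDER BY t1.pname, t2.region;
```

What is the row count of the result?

8

LEFT JOIN keeps every row from `products`; unmatched rows get NULL for `sales`'s columns.
Matching on t1.sku = t2.sku. A NULL in a compared column never satisfies the condition.
- sku=JV: no t2 row matches, row kept with t2 columns NULL.
- sku=NU: no t2 row matches, row kept with t2 columns NULL.
- sku=NU: no t2 row matches, row kept with t2 columns NULL.
- sku=QE: 2 matching t2 row(s), so 2 row(s) emitted.
- sku=JV: no t2 row matches, row kept with t2 columns NULL.
- sku=QE: 2 matching t2 row(s), so 2 row(s) emitted.
Total: 4 matched + 4 padded = 8 rows.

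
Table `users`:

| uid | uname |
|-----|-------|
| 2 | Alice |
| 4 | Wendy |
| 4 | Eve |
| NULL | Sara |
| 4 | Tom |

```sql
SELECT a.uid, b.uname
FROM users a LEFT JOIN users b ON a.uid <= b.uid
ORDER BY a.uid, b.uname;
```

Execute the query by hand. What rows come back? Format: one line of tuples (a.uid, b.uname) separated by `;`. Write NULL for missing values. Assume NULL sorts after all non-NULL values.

(2, Alice); (2, Eve); (2, Tom); (2, Wendy); (4, Eve); (4, Eve); (4, Eve); (4, Tom); (4, Tom); (4, Tom); (4, Wendy); (4, Wendy); (4, Wendy); (NULL, NULL)

LEFT JOIN keeps every row from `users a`; unmatched rows get NULL for `users b`'s columns.
Matching on a.uid <= b.uid. A NULL in a compared column never satisfies the condition.
- uid=2: 4 matching b row(s), so 4 row(s) emitted.
- uid=4: 3 matching b row(s), so 3 row(s) emitted.
- uid=4: 3 matching b row(s), so 3 row(s) emitted.
- uid=NULL: no b row matches, row kept with b columns NULL.
- uid=4: 3 matching b row(s), so 3 row(s) emitted.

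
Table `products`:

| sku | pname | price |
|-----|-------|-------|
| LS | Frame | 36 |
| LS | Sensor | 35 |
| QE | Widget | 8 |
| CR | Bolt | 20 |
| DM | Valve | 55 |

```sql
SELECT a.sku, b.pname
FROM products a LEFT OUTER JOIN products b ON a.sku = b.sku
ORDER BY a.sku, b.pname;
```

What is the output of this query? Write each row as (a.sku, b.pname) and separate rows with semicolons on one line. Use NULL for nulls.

(CR, Bolt); (DM, Valve); (LS, Frame); (LS, Frame); (LS, Sensor); (LS, Sensor); (QE, Widget)

LEFT JOIN keeps every row from `products a`; unmatched rows get NULL for `products b`'s columns.
Matching on a.sku = b.sku.
- sku=LS: 2 matching b row(s), so 2 row(s) emitted.
- sku=LS: 2 matching b row(s), so 2 row(s) emitted.
- sku=QE: 1 matching b row(s), so 1 row(s) emitted.
- sku=CR: 1 matching b row(s), so 1 row(s) emitted.
- sku=DM: 1 matching b row(s), so 1 row(s) emitted.
After projecting and ordering:
a.sku | b.pname
CR | Bolt
DM | Valve
LS | Frame
LS | Frame
LS | Sensor
LS | Sensor
QE | Widget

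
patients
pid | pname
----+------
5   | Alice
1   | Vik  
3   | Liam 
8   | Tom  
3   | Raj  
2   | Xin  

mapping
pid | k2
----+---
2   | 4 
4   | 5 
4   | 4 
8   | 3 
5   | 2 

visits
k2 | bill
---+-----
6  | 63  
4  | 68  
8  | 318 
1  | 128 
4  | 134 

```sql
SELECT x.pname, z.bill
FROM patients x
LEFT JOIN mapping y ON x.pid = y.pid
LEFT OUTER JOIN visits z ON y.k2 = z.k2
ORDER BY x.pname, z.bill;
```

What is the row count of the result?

7

Joins associate left-to-right: patients LEFT JOIN mapping on pid gives 6 intermediate row(s).
Then LEFT JOIN `visits z` on k2: each of those 6 rows is kept; rows whose y.k2 has no match in z get NULL for z's columns.
Result: 7 row(s).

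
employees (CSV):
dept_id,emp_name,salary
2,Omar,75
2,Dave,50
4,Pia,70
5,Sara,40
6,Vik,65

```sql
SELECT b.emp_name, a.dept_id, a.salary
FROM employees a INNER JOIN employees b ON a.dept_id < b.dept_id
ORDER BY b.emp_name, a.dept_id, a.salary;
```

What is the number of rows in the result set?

9

INNER JOIN keeps only pairs where the ON condition holds.
Matching on a.dept_id < b.dept_id.
Matched pairs: 9.
Total: 9 rows.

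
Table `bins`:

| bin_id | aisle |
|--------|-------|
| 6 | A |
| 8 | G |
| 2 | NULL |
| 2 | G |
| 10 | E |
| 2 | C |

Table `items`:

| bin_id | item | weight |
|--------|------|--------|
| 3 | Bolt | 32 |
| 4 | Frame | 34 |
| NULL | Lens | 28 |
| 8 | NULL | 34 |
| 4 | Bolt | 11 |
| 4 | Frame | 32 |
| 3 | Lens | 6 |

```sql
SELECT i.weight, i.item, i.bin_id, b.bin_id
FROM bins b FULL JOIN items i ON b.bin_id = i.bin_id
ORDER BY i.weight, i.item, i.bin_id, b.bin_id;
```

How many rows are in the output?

12

FULL OUTER JOIN keeps every row from both sides; unmatched rows get NULL for the other side's columns.
Matching on b.bin_id = i.bin_id. A NULL in a compared column never satisfies the condition.
- b (bin_id=6) has no partner → padded with NULL.
- b (bin_id=8) pairs with 1 row(s) of i.
- b (bin_id=2) has no partner → padded with NULL.
- b (bin_id=2) has no partner → padded with NULL.
- b (bin_id=10) has no partner → padded with NULL.
- b (bin_id=2) has no partner → padded with NULL.
- 6 i row(s) had no b match → kept, b columns NULL.
Total: 1 matched + 11 padded = 12 rows.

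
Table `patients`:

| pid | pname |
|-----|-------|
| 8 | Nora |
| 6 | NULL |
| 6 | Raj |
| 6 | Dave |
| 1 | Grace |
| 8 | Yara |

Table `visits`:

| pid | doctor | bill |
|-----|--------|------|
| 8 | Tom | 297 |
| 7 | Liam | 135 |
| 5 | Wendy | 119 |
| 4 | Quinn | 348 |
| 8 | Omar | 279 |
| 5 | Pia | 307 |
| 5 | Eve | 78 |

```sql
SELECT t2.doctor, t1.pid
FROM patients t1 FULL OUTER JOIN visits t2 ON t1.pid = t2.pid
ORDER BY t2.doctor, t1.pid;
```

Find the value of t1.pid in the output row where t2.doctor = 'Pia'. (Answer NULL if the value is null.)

FULL OUTER JOIN keeps every row from both sides; unmatched rows get NULL for the other side's columns.
Matching on t1.pid = t2.pid.
Matched pairs: 4; unmatched t1 rows kept: 4; unmatched t2 rows kept: 5.

NULL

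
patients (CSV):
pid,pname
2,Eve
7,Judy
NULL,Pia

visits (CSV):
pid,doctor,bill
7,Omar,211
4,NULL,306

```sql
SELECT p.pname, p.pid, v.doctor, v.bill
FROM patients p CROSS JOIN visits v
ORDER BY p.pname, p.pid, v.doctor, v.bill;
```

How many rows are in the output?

CROSS JOIN pairs every row of `patients` with every row of `visits`: 3 × 2 = 6 rows.

6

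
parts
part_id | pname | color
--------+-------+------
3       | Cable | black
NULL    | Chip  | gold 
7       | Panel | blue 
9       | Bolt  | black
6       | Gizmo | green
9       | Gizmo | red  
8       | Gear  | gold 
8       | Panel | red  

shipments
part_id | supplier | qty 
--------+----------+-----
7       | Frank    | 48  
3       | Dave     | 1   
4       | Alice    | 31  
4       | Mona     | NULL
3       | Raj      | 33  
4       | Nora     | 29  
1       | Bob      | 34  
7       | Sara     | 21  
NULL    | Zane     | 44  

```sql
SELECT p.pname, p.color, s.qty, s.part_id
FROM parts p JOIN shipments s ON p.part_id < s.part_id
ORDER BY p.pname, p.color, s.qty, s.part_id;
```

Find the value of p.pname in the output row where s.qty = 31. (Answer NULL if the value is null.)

INNER JOIN keeps only pairs where the ON condition holds.
Matching on p.part_id < s.part_id. A NULL in a compared column never satisfies the condition.
- p row (part_id=3): matches 5 s row(s) → 5 output row(s).
- p row (part_id=NULL): no match → dropped.
- p row (part_id=7): no match → dropped.
- p row (part_id=9): no match → dropped.
- p row (part_id=6): matches 2 s row(s) → 2 output row(s).
- p row (part_id=9): no match → dropped.
- p row (part_id=8): no match → dropped.
- p row (part_id=8): no match → dropped.

Cable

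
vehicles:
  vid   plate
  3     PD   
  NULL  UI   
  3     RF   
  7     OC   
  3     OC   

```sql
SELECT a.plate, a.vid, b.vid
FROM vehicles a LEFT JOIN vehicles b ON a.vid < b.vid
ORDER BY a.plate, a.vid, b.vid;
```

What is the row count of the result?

LEFT JOIN keeps every row from `vehicles a`; unmatched rows get NULL for `vehicles b`'s columns.
Matching on a.vid < b.vid. A NULL in a compared column never satisfies the condition.
- a[0] vid=3 → 1 match(es) in b → 1 row(s).
- a[1] vid=NULL → no match; kept with NULLs on the b side.
- a[2] vid=3 → 1 match(es) in b → 1 row(s).
- a[3] vid=7 → no match; kept with NULLs on the b side.
- a[4] vid=3 → 1 match(es) in b → 1 row(s).
Total: 3 matched + 2 padded = 5 rows.

5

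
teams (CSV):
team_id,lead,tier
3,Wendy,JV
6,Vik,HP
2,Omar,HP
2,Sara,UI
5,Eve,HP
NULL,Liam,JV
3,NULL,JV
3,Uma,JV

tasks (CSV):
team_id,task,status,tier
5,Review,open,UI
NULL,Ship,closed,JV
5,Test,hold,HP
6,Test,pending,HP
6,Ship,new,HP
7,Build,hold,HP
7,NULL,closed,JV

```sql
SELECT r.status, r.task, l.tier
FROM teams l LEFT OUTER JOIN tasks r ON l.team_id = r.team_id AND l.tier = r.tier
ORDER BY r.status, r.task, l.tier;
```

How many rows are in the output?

9

LEFT JOIN keeps every row from `teams`; unmatched rows get NULL for `tasks`'s columns.
Matching on l.team_id = r.team_id AND l.tier = r.tier. A NULL in a compared column never satisfies the condition.
- l[0] team_id=3, tier=JV → no match; kept with NULLs on the r side.
- l[1] team_id=6, tier=HP → 2 match(es) in r → 2 row(s).
- l[2] team_id=2, tier=HP → no match; kept with NULLs on the r side.
- l[3] team_id=2, tier=UI → no match; kept with NULLs on the r side.
- l[4] team_id=5, tier=HP → 1 match(es) in r → 1 row(s).
- l[5] team_id=NULL, tier=JV → no match; kept with NULLs on the r side.
- l[6] team_id=3, tier=JV → no match; kept with NULLs on the r side.
- l[7] team_id=3, tier=JV → no match; kept with NULLs on the r side.
Total: 3 matched + 6 padded = 9 rows.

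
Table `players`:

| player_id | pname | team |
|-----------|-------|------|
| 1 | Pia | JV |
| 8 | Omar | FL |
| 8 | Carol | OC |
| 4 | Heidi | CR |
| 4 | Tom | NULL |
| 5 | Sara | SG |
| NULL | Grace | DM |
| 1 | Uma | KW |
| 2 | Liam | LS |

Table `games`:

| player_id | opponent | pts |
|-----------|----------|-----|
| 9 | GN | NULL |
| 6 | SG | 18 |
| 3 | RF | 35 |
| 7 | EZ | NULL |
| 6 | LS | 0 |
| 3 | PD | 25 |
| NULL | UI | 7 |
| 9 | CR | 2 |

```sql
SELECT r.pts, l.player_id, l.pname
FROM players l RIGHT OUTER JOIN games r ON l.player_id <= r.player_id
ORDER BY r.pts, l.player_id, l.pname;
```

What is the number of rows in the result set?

41

RIGHT JOIN keeps every row from `games`; unmatched rows get NULL for `players`'s columns.
Matching on l.player_id <= r.player_id. A NULL in a compared column never satisfies the condition.
- l (player_id=1) pairs with 7 row(s) of r.
- l (player_id=8) pairs with 2 row(s) of r.
- l (player_id=8) pairs with 2 row(s) of r.
- l (player_id=4) pairs with 5 row(s) of r.
- l (player_id=4) pairs with 5 row(s) of r.
- l (player_id=5) pairs with 5 row(s) of r.
- l (player_id=NULL) has no partner in r.
- l (player_id=1) pairs with 7 row(s) of r.
- l (player_id=2) pairs with 7 row(s) of r.
- plus 1 unmatched r row(s), each kept with NULL l columns.
Total: 40 matched + 1 padded = 41 rows.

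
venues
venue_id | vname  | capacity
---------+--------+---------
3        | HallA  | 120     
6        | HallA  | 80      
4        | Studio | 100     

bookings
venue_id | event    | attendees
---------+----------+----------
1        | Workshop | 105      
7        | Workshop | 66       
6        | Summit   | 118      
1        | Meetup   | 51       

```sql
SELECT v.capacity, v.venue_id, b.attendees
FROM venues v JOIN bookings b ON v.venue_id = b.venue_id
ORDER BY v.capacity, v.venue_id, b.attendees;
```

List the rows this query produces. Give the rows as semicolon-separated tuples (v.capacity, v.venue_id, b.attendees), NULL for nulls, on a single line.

(80, 6, 118)

INNER JOIN keeps only pairs where the ON condition holds.
Matching on v.venue_id = b.venue_id.
- venue_id=3: no matching b row, dropped.
- venue_id=6: 1 matching b row(s), so 1 row(s) emitted.
- venue_id=4: no matching b row, dropped.
After projecting and ordering:
v.capacity | v.venue_id | b.attendees
80 | 6 | 118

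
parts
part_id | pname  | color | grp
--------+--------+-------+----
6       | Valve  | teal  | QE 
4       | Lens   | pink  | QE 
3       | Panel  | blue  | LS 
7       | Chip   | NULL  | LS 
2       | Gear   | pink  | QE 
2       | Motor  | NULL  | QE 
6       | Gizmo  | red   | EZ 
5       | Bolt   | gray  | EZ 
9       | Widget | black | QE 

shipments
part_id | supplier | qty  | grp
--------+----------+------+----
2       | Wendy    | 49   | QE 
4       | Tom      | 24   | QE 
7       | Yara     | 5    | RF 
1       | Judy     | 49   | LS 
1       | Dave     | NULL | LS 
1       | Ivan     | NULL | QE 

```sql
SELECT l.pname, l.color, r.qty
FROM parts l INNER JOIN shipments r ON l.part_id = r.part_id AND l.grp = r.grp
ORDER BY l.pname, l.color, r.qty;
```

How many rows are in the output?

3

INNER JOIN keeps only pairs where the ON condition holds.
Matching on l.part_id = r.part_id AND l.grp = r.grp.
- l[0] part_id=6, grp=QE → no match; dropped.
- l[1] part_id=4, grp=QE → 1 match(es) in r → 1 row(s).
- l[2] part_id=3, grp=LS → no match; dropped.
- l[3] part_id=7, grp=LS → no match; dropped.
- l[4] part_id=2, grp=QE → 1 match(es) in r → 1 row(s).
- l[5] part_id=2, grp=QE → 1 match(es) in r → 1 row(s).
- l[6] part_id=6, grp=EZ → no match; dropped.
- l[7] part_id=5, grp=EZ → no match; dropped.
- l[8] part_id=9, grp=QE → no match; dropped.
Total: 3 rows.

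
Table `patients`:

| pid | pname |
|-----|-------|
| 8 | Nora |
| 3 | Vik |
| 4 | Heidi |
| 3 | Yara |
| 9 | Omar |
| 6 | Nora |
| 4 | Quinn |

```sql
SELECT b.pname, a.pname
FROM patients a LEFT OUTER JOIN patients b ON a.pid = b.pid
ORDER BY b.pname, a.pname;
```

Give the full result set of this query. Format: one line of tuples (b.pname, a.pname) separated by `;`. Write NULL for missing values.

LEFT JOIN keeps every row from `patients a`; unmatched rows get NULL for `patients b`'s columns.
Matching on a.pid = b.pid.
- a (pid=8) pairs with 1 row(s) of b.
- a (pid=3) pairs with 2 row(s) of b.
- a (pid=4) pairs with 2 row(s) of b.
- a (pid=3) pairs with 2 row(s) of b.
- a (pid=9) pairs with 1 row(s) of b.
- a (pid=6) pairs with 1 row(s) of b.
- a (pid=4) pairs with 2 row(s) of b.

(Heidi, Heidi); (Heidi, Quinn); (Nora, Nora); (Nora, Nora); (Omar, Omar); (Quinn, Heidi); (Quinn, Quinn); (Vik, Vik); (Vik, Yara); (Yara, Vik); (Yara, Yara)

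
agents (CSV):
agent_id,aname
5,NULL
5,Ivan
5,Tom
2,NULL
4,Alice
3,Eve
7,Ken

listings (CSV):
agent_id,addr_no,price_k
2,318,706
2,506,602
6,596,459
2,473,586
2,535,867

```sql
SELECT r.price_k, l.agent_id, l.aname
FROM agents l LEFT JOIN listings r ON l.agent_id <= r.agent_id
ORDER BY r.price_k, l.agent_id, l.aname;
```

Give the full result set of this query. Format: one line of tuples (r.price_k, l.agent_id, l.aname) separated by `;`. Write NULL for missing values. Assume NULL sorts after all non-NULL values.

(459, 2, NULL); (459, 3, Eve); (459, 4, Alice); (459, 5, Ivan); (459, 5, Tom); (459, 5, NULL); (586, 2, NULL); (602, 2, NULL); (706, 2, NULL); (867, 2, NULL); (NULL, 7, Ken)

LEFT JOIN keeps every row from `agents`; unmatched rows get NULL for `listings`'s columns.
Matching on l.agent_id <= r.agent_id.
Matched pairs: 10; unmatched l rows kept: 1.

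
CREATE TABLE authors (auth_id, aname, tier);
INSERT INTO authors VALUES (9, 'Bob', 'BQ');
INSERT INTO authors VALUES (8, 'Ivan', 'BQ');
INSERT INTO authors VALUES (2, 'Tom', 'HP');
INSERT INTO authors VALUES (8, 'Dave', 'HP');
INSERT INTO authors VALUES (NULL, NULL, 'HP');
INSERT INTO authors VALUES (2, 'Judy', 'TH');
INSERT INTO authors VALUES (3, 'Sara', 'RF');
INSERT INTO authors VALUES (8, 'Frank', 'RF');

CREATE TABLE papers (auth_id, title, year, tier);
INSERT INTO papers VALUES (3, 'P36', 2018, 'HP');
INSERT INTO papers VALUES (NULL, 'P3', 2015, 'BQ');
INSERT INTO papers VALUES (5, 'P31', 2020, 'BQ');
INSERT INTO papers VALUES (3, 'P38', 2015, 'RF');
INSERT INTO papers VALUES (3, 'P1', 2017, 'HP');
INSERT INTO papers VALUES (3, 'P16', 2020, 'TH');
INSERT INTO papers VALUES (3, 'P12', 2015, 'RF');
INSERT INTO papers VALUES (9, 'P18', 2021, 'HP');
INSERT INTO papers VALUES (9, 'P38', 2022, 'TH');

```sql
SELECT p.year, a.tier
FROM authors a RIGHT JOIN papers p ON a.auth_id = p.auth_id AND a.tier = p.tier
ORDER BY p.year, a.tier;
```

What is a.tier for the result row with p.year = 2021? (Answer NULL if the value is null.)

NULL

RIGHT JOIN keeps every row from `papers`; unmatched rows get NULL for `authors`'s columns.
Matching on a.auth_id = p.auth_id AND a.tier = p.tier. A NULL in a compared column never satisfies the condition.
Matched pairs: 2; unmatched p rows kept: 7.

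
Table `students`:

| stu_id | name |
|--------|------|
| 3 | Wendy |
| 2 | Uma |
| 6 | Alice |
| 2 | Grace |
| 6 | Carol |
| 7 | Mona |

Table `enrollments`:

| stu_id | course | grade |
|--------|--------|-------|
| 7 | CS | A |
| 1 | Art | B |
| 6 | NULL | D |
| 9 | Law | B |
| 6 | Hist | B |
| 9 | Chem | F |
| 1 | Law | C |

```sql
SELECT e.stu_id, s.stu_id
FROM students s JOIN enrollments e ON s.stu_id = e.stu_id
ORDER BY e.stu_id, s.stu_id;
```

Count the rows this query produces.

5

INNER JOIN keeps only pairs where the ON condition holds.
Matching on s.stu_id = e.stu_id.
- s row (stu_id=3): no match → dropped.
- s row (stu_id=2): no match → dropped.
- s row (stu_id=6): matches 2 e row(s) → 2 output row(s).
- s row (stu_id=2): no match → dropped.
- s row (stu_id=6): matches 2 e row(s) → 2 output row(s).
- s row (stu_id=7): matches 1 e row(s) → 1 output row(s).
Total: 5 rows.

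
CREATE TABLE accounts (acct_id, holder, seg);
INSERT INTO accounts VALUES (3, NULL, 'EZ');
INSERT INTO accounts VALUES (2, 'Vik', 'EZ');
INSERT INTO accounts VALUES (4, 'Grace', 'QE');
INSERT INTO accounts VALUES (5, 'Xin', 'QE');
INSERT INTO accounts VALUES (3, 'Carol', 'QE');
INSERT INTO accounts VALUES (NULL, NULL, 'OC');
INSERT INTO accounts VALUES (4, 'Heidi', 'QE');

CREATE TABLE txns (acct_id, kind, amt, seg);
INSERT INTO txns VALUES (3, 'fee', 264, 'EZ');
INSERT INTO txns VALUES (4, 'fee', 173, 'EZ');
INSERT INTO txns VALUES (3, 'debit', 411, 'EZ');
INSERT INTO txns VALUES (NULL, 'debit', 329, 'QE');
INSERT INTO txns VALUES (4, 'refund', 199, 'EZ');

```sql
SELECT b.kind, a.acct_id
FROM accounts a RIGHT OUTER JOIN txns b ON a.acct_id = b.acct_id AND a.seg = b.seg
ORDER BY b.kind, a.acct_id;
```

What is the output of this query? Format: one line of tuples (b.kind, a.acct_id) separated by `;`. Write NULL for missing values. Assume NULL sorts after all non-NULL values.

(debit, 3); (debit, NULL); (fee, 3); (fee, NULL); (refund, NULL)

RIGHT JOIN keeps every row from `txns`; unmatched rows get NULL for `accounts`'s columns.
Matching on a.acct_id = b.acct_id AND a.seg = b.seg. A NULL in a compared column never satisfies the condition.
- a row (acct_id=3, seg=EZ): matches 2 b row(s) → 2 output row(s).
- a row (acct_id=2, seg=EZ): no match.
- a row (acct_id=4, seg=QE): no match.
- a row (acct_id=5, seg=QE): no match.
- a row (acct_id=3, seg=QE): no match.
- a row (acct_id=NULL, seg=OC): no match.
- a row (acct_id=4, seg=QE): no match.
- 3 row(s) from b found no a partner → padded with NULL.
After projecting and ordering:
b.kind | a.acct_id
debit | 3
debit | NULL
fee | 3
fee | NULL
refund | NULL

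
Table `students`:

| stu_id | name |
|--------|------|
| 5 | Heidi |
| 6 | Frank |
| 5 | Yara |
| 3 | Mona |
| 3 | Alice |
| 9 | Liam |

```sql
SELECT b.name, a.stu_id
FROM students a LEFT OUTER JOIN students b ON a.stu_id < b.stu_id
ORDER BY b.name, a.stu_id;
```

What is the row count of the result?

LEFT JOIN keeps every row from `students a`; unmatched rows get NULL for `students b`'s columns.
Matching on a.stu_id < b.stu_id.
Matched pairs: 13; unmatched a rows kept: 1.
Total: 13 matched + 1 padded = 14 rows.

14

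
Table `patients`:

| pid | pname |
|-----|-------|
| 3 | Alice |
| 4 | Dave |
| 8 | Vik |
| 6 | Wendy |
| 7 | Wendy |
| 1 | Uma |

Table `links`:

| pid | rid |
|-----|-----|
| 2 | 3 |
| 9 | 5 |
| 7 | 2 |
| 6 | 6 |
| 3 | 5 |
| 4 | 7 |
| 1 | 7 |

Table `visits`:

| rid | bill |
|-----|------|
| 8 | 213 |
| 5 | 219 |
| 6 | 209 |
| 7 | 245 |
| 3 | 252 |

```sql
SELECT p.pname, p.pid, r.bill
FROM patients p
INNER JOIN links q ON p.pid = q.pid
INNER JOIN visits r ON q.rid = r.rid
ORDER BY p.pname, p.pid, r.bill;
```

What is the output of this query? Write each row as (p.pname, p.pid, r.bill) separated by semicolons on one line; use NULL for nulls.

(Alice, 3, 219); (Dave, 4, 245); (Uma, 1, 245); (Wendy, 6, 209)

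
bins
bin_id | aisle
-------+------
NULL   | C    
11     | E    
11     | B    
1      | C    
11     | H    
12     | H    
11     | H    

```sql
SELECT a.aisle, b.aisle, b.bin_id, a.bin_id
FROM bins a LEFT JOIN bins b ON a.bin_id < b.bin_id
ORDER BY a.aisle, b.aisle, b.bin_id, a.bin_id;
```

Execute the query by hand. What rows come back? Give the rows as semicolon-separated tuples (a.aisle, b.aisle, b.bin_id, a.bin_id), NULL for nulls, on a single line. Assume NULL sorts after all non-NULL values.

(B, H, 12, 11); (C, B, 11, 1); (C, E, 11, 1); (C, H, 11, 1); (C, H, 11, 1); (C, H, 12, 1); (C, NULL, NULL, NULL); (E, H, 12, 11); (H, H, 12, 11); (H, H, 12, 11); (H, NULL, NULL, 12)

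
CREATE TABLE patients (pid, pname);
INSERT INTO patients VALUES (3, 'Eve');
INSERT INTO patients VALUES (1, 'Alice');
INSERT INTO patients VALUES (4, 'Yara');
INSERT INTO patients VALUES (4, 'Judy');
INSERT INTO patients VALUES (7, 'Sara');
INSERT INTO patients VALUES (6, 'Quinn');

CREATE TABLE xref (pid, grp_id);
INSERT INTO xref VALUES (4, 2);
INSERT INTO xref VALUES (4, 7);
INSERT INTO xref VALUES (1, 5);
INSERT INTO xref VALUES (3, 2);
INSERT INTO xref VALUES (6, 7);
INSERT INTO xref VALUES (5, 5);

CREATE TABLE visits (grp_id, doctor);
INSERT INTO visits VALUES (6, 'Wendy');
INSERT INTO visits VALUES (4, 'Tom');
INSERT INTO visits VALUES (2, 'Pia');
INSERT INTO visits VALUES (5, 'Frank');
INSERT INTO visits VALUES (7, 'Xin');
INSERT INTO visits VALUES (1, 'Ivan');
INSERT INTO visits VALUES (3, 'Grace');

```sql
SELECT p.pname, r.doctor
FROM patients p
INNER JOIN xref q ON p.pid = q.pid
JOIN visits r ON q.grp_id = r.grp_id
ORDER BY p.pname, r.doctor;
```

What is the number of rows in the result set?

7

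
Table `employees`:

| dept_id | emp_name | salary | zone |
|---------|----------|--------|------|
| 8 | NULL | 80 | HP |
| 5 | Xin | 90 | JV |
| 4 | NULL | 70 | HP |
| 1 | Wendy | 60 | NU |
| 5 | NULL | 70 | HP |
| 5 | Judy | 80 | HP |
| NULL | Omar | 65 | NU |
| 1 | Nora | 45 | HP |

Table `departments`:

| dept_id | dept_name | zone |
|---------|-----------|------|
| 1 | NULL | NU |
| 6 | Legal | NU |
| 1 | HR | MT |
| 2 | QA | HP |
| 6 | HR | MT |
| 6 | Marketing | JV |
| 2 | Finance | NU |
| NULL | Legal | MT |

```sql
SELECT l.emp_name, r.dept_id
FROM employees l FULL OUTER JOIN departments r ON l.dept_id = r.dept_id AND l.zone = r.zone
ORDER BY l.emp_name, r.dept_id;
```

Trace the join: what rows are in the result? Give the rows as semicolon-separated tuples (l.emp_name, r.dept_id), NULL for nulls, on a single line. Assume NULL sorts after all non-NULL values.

FULL OUTER JOIN keeps every row from both sides; unmatched rows get NULL for the other side's columns.
Matching on l.dept_id = r.dept_id AND l.zone = r.zone. A NULL in a compared column never satisfies the condition.
- dept_id=8, zone=HP: no r row matches, row kept with r columns NULL.
- dept_id=5, zone=JV: no r row matches, row kept with r columns NULL.
- dept_id=4, zone=HP: no r row matches, row kept with r columns NULL.
- dept_id=1, zone=NU: 1 matching r row(s), so 1 row(s) emitted.
- dept_id=5, zone=HP: no r row matches, row kept with r columns NULL.
- dept_id=5, zone=HP: no r row matches, row kept with r columns NULL.
- dept_id=NULL, zone=NU: no r row matches, row kept with r columns NULL.
- dept_id=1, zone=HP: no r row matches, row kept with r columns NULL.
- 7 r row(s) had no l match → kept, l columns NULL.

(Judy, NULL); (Nora, NULL); (Omar, NULL); (Wendy, 1); (Xin, NULL); (NULL, 1); (NULL, 2); (NULL, 2); (NULL, 6); (NULL, 6); (NULL, 6); (NULL, NULL); (NULL, NULL); (NULL, NULL); (NULL, NULL)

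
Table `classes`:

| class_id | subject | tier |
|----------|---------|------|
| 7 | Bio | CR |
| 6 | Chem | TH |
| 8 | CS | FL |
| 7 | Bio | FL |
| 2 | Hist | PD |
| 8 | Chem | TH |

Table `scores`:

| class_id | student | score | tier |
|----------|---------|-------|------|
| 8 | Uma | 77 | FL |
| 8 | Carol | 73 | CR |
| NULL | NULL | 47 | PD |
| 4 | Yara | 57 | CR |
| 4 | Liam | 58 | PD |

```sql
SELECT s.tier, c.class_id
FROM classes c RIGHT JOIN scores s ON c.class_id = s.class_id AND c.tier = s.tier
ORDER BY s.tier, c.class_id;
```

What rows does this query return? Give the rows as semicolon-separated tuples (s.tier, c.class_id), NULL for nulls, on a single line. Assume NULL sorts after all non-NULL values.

(CR, NULL); (CR, NULL); (FL, 8); (PD, NULL); (PD, NULL)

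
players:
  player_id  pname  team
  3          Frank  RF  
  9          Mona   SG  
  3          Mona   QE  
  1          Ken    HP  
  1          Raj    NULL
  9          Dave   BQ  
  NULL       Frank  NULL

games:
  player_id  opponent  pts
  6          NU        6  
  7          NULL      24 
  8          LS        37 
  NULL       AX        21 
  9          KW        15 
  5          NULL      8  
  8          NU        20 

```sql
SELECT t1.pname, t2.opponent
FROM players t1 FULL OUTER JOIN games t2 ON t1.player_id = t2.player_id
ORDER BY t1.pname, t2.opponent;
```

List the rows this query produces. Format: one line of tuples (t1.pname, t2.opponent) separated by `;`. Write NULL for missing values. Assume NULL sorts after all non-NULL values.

(Dave, KW); (Frank, NULL); (Frank, NULL); (Ken, NULL); (Mona, KW); (Mona, NULL); (Raj, NULL); (NULL, AX); (NULL, LS); (NULL, NU); (NULL, NU); (NULL, NULL); (NULL, NULL)

FULL OUTER JOIN keeps every row from both sides; unmatched rows get NULL for the other side's columns.
Matching on t1.player_id = t2.player_id. A NULL in a compared column never satisfies the condition.
Matched pairs: 2; unmatched t1 rows kept: 5; unmatched t2 rows kept: 6.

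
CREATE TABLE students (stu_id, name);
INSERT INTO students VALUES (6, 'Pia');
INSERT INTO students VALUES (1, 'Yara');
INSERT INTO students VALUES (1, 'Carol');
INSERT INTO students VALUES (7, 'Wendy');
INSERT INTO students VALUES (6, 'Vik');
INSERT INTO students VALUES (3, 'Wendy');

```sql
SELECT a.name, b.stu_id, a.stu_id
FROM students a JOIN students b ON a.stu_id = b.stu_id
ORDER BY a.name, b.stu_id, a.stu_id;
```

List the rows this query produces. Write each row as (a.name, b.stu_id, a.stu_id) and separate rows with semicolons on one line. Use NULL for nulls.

(Carol, 1, 1); (Carol, 1, 1); (Pia, 6, 6); (Pia, 6, 6); (Vik, 6, 6); (Vik, 6, 6); (Wendy, 3, 3); (Wendy, 7, 7); (Yara, 1, 1); (Yara, 1, 1)

INNER JOIN keeps only pairs where the ON condition holds.
Matching on a.stu_id = b.stu_id.
Matched pairs: 10.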